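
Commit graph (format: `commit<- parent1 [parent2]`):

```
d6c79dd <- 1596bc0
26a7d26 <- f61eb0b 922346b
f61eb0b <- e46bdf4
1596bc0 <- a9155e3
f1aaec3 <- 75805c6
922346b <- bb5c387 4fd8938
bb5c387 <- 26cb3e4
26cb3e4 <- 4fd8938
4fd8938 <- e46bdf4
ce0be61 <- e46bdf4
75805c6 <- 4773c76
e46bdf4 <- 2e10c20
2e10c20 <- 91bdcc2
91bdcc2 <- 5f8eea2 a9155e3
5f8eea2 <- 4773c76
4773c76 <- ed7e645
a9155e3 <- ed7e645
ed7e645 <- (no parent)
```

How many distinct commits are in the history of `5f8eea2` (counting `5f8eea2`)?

Walking parent pointers from 5f8eea2: reachable set = {4773c76, 5f8eea2, ed7e645}.
That is 3 commits.

3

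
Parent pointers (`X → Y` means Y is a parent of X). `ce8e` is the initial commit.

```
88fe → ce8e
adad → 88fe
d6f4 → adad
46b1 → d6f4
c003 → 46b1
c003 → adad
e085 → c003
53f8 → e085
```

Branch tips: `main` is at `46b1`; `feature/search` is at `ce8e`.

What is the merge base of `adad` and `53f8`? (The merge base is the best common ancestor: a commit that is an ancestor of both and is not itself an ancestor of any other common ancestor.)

Ancestors of adad: {88fe, adad, ce8e}.
Ancestors of 53f8: {46b1, 53f8, 88fe, adad, c003, ce8e, d6f4, e085}.
Common ancestors: {88fe, adad, ce8e}.
Among these, adad is not an ancestor of any other common ancestor — it is the merge base.

adad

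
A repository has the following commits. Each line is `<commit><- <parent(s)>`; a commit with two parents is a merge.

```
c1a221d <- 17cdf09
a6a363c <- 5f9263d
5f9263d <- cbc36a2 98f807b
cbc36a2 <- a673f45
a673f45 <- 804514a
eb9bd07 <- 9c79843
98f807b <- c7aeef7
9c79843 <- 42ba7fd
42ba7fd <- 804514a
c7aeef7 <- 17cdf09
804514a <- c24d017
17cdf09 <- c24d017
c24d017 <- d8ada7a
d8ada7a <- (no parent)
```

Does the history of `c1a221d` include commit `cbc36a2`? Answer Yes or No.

Ancestors of c1a221d: {17cdf09, c1a221d, c24d017, d8ada7a}.
cbc36a2 is not in that set, so it is not an ancestor of c1a221d.

No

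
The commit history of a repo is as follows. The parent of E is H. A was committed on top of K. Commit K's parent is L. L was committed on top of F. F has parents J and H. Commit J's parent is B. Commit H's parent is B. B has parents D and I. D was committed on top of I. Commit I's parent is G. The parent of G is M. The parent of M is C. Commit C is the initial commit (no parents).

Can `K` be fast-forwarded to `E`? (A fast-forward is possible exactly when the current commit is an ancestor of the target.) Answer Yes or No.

A fast-forward from K to E is possible iff K is an ancestor of E.
Ancestors of E: {B, C, D, E, G, H, I, M}.
K is not among them, so fast-forward is not possible.

No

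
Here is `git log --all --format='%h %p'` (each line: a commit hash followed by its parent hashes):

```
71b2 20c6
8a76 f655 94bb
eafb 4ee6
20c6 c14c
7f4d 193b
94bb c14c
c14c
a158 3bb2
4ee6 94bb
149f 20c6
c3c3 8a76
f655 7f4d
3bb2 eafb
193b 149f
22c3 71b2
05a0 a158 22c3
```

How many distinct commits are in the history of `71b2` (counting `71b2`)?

3

Walking parent pointers from 71b2: reachable set = {20c6, 71b2, c14c}.
That is 3 commits.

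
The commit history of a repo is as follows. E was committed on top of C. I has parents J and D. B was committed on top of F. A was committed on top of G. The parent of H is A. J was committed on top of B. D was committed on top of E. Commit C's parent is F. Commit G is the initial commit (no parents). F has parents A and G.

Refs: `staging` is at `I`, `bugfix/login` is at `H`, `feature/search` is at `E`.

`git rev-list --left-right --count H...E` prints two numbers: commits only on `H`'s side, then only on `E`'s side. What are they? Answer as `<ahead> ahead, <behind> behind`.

1 ahead, 3 behind

Reachable from H: {A, G, H}.
Reachable from E: {A, C, E, F, G}.
Only in H's history (ahead): {H} — 1.
Only in E's history (behind): {C, E, F} — 3.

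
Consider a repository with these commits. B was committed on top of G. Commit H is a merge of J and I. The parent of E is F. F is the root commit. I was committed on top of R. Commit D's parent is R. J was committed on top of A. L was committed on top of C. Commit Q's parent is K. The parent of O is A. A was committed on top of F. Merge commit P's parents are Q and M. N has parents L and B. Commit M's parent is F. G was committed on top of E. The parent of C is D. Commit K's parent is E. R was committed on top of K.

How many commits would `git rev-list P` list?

6

Walking parent pointers from P: reachable set = {E, F, K, M, P, Q}.
That is 6 commits.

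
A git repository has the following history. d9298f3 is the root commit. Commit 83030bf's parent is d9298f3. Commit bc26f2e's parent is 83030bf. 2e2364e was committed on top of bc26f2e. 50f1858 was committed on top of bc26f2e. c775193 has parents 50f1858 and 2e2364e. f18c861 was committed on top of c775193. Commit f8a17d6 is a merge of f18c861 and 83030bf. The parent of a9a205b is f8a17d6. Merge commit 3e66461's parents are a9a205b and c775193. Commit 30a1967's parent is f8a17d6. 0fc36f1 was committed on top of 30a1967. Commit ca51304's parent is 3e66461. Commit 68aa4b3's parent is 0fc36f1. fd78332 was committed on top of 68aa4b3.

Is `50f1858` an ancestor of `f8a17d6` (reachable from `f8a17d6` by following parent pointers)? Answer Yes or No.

Ancestors of f8a17d6 (commits reachable by following parents): {2e2364e, 50f1858, 83030bf, bc26f2e, c775193, d9298f3, f18c861, f8a17d6}.
50f1858 is in that set, so it is an ancestor of f8a17d6.

Yes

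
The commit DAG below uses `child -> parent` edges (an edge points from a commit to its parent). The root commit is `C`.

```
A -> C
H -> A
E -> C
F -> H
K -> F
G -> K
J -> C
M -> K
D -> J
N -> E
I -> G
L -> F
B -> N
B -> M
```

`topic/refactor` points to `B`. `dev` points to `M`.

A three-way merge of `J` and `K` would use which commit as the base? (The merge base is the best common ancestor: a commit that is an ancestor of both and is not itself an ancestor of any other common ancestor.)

C

Ancestors of J: {C, J}.
Ancestors of K: {A, C, F, H, K}.
Common ancestors: {C}.
The only common ancestor is C, so it is the merge base.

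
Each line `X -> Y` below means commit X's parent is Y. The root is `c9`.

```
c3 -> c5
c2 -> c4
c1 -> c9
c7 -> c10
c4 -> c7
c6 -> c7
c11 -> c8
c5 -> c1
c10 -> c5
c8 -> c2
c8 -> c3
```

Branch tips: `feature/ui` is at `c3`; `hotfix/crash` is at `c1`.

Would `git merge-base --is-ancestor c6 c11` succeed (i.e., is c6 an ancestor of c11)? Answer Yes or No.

No

Ancestors of c11: {c1, c10, c11, c2, c3, c4, c5, c7, c8, c9}.
c6 is not in that set, so it is not an ancestor of c11.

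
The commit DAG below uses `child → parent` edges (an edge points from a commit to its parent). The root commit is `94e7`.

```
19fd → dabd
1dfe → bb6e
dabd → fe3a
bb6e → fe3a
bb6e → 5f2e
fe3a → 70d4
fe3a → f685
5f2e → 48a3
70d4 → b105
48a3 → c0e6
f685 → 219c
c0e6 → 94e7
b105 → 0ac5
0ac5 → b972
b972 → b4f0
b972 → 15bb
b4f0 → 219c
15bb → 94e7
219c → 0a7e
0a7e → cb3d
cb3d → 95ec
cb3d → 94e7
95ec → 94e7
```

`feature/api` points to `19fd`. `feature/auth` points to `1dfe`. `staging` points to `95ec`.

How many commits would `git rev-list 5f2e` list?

4

Walking parent pointers from 5f2e: reachable set = {48a3, 5f2e, 94e7, c0e6}.
That is 4 commits.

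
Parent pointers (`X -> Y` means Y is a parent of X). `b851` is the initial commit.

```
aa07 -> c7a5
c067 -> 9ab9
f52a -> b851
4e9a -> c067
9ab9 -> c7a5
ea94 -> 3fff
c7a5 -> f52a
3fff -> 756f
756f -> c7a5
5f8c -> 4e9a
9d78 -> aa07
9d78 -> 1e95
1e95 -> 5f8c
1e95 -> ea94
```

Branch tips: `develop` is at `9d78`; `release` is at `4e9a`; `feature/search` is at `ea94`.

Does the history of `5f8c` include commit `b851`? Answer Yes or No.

Ancestors of 5f8c (commits reachable by following parents): {4e9a, 5f8c, 9ab9, b851, c067, c7a5, f52a}.
b851 is in that set, so it is an ancestor of 5f8c.

Yes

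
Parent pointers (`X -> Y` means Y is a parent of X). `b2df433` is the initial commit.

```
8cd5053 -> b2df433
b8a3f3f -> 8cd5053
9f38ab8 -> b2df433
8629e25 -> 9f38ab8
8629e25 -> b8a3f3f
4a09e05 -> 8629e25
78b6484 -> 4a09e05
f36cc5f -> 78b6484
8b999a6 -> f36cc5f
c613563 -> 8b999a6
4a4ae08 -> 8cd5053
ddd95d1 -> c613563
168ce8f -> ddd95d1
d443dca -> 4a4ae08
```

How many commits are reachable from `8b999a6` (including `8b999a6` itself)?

9

Walking parent pointers from 8b999a6: reachable set = {4a09e05, 78b6484, 8629e25, 8b999a6, 8cd5053, 9f38ab8, b2df433, b8a3f3f, f36cc5f}.
That is 9 commits.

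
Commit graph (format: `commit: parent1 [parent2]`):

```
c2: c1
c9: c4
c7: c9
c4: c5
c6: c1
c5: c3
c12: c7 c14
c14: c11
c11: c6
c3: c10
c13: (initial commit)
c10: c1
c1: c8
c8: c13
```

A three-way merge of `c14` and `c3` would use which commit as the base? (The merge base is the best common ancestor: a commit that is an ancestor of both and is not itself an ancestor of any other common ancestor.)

c1

Ancestors of c14: {c1, c11, c13, c14, c6, c8}.
Ancestors of c3: {c1, c10, c13, c3, c8}.
Common ancestors: {c1, c13, c8}.
Among these, c1 is not an ancestor of any other common ancestor — it is the merge base.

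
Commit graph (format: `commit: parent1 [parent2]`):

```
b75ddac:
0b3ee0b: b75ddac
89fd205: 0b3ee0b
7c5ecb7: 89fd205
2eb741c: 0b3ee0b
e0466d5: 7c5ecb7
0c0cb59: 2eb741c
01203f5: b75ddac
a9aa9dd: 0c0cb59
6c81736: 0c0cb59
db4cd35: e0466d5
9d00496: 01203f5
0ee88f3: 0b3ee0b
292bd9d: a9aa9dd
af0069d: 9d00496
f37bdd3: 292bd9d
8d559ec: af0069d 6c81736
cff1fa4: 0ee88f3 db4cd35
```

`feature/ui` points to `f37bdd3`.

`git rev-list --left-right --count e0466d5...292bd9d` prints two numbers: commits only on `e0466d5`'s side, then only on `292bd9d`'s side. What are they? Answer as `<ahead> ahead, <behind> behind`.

3 ahead, 4 behind

Reachable from e0466d5: {0b3ee0b, 7c5ecb7, 89fd205, b75ddac, e0466d5}.
Reachable from 292bd9d: {0b3ee0b, 0c0cb59, 292bd9d, 2eb741c, a9aa9dd, b75ddac}.
Only in e0466d5's history (ahead): {7c5ecb7, 89fd205, e0466d5} — 3.
Only in 292bd9d's history (behind): {0c0cb59, 292bd9d, 2eb741c, a9aa9dd} — 4.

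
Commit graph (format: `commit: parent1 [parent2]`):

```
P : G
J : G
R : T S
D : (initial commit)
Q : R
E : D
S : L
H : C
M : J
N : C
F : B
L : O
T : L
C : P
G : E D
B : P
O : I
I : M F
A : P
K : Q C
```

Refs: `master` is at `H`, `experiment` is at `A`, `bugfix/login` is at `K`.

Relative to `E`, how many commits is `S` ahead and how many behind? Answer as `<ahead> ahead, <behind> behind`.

Reachable from S: {B, D, E, F, G, I, J, L, M, O, P, S}.
Reachable from E: {D, E}.
Only in S's history (ahead): {B, F, G, I, J, L, M, O, P, S} — 10.
Only in E's history (behind): {} — 0.

10 ahead, 0 behind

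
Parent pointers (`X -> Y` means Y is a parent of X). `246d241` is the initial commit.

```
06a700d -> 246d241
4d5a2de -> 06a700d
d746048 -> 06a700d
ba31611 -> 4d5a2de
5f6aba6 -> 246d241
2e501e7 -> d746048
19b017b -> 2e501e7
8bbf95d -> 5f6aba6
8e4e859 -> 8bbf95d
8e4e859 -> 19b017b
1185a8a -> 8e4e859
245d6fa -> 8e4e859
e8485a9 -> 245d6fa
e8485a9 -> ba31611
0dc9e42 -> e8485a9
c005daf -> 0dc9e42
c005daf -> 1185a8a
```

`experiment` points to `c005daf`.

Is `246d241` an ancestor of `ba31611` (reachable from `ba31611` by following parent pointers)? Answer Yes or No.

Yes

Ancestors of ba31611 (commits reachable by following parents): {06a700d, 246d241, 4d5a2de, ba31611}.
246d241 is in that set, so it is an ancestor of ba31611.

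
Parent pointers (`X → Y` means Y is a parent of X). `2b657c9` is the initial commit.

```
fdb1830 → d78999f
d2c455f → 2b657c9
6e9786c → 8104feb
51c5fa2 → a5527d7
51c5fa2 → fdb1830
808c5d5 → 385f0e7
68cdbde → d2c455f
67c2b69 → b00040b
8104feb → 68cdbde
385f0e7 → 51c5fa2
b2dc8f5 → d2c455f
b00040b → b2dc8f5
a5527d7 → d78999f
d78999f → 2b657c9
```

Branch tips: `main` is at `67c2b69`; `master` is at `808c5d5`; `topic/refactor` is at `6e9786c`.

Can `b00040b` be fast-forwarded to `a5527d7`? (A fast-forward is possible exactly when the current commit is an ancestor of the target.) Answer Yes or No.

A fast-forward from b00040b to a5527d7 is possible iff b00040b is an ancestor of a5527d7.
Ancestors of a5527d7: {2b657c9, a5527d7, d78999f}.
b00040b is not among them, so fast-forward is not possible.

No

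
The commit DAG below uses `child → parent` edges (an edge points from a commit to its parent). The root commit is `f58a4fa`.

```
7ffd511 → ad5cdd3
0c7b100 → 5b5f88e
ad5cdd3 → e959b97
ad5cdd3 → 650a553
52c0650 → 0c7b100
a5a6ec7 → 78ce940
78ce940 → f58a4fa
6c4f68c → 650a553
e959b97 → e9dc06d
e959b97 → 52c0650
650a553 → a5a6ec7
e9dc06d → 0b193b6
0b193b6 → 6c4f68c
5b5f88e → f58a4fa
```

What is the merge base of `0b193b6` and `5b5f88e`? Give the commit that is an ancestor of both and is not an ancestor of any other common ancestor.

f58a4fa

Ancestors of 0b193b6: {0b193b6, 650a553, 6c4f68c, 78ce940, a5a6ec7, f58a4fa}.
Ancestors of 5b5f88e: {5b5f88e, f58a4fa}.
Common ancestors: {f58a4fa}.
The only common ancestor is f58a4fa, so it is the merge base.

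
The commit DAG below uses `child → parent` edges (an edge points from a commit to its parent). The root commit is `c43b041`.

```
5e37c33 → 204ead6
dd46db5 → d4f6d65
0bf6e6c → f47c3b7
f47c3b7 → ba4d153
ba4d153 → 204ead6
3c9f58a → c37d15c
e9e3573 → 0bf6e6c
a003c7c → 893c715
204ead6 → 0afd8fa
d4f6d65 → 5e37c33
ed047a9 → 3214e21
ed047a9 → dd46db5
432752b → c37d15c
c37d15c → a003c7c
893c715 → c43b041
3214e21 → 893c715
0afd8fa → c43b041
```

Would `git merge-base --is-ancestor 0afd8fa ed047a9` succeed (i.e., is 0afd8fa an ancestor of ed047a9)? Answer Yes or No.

Yes

Ancestors of ed047a9 (commits reachable by following parents): {0afd8fa, 204ead6, 3214e21, 5e37c33, 893c715, c43b041, d4f6d65, dd46db5, ed047a9}.
0afd8fa is in that set, so it is an ancestor of ed047a9.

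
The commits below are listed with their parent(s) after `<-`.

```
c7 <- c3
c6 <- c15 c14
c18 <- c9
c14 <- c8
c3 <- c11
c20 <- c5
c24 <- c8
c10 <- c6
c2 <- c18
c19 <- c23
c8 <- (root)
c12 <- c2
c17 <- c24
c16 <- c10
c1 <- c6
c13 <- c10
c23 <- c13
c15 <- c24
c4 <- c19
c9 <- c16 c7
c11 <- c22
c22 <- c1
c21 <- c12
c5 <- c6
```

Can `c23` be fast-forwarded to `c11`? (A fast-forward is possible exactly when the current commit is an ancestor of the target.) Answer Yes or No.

No

A fast-forward from c23 to c11 is possible iff c23 is an ancestor of c11.
Ancestors of c11: {c1, c11, c14, c15, c22, c24, c6, c8}.
c23 is not among them, so fast-forward is not possible.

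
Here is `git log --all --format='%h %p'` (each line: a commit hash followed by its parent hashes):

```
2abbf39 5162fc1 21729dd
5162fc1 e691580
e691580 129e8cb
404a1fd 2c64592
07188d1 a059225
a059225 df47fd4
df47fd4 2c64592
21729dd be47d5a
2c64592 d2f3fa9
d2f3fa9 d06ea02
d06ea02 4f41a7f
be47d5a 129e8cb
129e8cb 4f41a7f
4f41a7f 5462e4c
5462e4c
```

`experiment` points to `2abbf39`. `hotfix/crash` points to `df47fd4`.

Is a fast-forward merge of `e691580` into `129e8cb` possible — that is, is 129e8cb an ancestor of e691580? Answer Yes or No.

Yes

A fast-forward from 129e8cb to e691580 is possible iff 129e8cb is an ancestor of e691580.
Ancestors of e691580: {129e8cb, 4f41a7f, 5462e4c, e691580}.
129e8cb is among them, so fast-forward is possible.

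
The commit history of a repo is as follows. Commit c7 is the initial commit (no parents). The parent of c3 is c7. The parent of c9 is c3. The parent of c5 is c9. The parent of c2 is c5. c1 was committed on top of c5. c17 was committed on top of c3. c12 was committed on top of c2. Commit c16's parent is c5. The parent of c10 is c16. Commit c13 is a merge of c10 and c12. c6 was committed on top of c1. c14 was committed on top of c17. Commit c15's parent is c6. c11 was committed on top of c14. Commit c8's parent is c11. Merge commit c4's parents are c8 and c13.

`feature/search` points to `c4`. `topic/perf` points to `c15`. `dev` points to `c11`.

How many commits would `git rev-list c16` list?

5

Walking parent pointers from c16: reachable set = {c16, c3, c5, c7, c9}.
That is 5 commits.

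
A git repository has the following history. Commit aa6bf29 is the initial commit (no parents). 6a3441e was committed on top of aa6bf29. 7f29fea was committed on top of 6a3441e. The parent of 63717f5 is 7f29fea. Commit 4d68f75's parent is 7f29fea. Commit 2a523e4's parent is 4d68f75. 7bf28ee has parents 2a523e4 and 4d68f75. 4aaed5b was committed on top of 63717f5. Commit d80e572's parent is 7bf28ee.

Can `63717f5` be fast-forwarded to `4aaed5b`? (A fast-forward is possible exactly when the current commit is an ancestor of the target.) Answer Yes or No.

A fast-forward from 63717f5 to 4aaed5b is possible iff 63717f5 is an ancestor of 4aaed5b.
Ancestors of 4aaed5b: {4aaed5b, 63717f5, 6a3441e, 7f29fea, aa6bf29}.
63717f5 is among them, so fast-forward is possible.

Yes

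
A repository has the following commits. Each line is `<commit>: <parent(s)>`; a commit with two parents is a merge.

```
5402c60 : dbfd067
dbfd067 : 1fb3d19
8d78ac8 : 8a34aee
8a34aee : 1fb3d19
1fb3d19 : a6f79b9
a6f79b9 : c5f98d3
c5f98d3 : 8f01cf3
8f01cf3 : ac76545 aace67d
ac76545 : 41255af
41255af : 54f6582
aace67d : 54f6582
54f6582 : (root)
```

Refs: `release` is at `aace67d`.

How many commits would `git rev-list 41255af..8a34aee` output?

7

Reachable from 8a34aee: {1fb3d19, 41255af, 54f6582, 8a34aee, 8f01cf3, a6f79b9, aace67d, ac76545, c5f98d3}.
Reachable from 41255af: {41255af, 54f6582}.
In 8a34aee's history but not 41255af's: {1fb3d19, 8a34aee, 8f01cf3, a6f79b9, aace67d, ac76545, c5f98d3} — 7 commits.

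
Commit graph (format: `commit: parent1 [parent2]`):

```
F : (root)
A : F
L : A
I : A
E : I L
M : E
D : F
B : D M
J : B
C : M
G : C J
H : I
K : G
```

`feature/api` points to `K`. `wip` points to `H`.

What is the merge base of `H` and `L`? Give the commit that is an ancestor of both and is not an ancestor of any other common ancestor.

Ancestors of H: {A, F, H, I}.
Ancestors of L: {A, F, L}.
Common ancestors: {A, F}.
Among these, A is not an ancestor of any other common ancestor — it is the merge base.

A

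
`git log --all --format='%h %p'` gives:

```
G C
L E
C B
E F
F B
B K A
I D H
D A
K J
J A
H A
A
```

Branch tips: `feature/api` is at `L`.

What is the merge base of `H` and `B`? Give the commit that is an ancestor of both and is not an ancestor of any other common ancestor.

A

Ancestors of H: {A, H}.
Ancestors of B: {A, B, J, K}.
Common ancestors: {A}.
The only common ancestor is A, so it is the merge base.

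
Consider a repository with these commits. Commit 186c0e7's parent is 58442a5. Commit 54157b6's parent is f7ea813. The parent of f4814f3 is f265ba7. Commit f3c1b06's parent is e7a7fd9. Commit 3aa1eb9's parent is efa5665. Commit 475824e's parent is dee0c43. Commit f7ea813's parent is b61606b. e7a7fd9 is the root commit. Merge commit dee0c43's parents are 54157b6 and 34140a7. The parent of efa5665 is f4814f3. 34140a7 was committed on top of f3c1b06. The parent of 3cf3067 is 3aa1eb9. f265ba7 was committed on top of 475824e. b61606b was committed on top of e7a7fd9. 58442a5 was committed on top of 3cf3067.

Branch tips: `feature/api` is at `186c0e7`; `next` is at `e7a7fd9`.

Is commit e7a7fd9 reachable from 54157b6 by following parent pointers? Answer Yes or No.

Ancestors of 54157b6 (commits reachable by following parents): {54157b6, b61606b, e7a7fd9, f7ea813}.
e7a7fd9 is in that set, so it is an ancestor of 54157b6.

Yes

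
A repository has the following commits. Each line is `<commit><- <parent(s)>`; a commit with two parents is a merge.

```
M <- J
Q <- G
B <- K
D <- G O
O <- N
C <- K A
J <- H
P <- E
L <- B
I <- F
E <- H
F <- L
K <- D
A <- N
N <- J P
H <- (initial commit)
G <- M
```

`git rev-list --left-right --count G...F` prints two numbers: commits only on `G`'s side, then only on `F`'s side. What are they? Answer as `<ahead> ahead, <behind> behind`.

0 ahead, 9 behind

Reachable from G: {G, H, J, M}.
Reachable from F: {B, D, E, F, G, H, J, K, L, M, N, O, P}.
Only in G's history (ahead): {} — 0.
Only in F's history (behind): {B, D, E, F, K, L, N, O, P} — 9.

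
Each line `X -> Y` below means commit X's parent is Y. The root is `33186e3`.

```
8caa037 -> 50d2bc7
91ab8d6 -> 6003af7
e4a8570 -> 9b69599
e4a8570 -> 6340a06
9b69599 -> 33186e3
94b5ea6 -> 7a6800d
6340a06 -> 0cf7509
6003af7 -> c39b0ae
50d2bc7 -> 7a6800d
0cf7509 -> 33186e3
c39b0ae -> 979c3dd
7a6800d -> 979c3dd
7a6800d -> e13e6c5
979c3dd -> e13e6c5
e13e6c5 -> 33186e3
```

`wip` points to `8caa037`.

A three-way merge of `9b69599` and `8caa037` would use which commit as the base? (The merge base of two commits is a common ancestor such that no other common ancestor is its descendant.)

33186e3

Ancestors of 9b69599: {33186e3, 9b69599}.
Ancestors of 8caa037: {33186e3, 50d2bc7, 7a6800d, 8caa037, 979c3dd, e13e6c5}.
Common ancestors: {33186e3}.
The only common ancestor is 33186e3, so it is the merge base.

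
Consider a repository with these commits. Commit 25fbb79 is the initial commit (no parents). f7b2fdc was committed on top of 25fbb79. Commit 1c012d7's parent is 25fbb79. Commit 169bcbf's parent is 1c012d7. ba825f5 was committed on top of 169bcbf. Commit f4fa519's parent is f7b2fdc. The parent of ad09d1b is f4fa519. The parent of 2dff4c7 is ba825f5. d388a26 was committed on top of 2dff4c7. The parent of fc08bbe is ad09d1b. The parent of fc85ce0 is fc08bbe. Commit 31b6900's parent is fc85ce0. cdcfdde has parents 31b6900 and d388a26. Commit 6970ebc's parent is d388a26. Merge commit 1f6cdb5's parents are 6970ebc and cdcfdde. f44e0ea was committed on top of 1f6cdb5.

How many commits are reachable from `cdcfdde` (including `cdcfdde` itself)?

Walking parent pointers from cdcfdde: reachable set = {169bcbf, 1c012d7, 25fbb79, 2dff4c7, 31b6900, ad09d1b, ba825f5, cdcfdde, d388a26, f4fa519, f7b2fdc, fc08bbe, fc85ce0}.
That is 13 commits.

13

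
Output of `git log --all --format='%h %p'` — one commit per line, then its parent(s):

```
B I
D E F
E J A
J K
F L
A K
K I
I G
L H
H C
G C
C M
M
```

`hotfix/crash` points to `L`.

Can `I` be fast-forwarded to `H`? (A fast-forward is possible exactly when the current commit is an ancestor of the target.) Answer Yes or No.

A fast-forward from I to H is possible iff I is an ancestor of H.
Ancestors of H: {C, H, M}.
I is not among them, so fast-forward is not possible.

No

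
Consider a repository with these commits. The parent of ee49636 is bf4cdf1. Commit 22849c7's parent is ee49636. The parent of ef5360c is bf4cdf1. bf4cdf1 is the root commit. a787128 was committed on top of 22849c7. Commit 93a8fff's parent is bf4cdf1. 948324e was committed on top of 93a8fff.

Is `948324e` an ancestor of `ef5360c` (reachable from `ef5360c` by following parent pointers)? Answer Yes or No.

No

Ancestors of ef5360c: {bf4cdf1, ef5360c}.
948324e is not in that set, so it is not an ancestor of ef5360c.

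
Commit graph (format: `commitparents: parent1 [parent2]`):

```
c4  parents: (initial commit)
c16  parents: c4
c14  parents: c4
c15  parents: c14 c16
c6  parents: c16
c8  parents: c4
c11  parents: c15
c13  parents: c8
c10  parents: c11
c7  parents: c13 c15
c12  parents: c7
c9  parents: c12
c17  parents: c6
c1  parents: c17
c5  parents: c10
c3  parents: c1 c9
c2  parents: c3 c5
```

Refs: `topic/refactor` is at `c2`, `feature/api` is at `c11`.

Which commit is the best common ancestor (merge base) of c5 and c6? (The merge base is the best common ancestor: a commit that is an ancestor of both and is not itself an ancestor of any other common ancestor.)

Ancestors of c5: {c10, c11, c14, c15, c16, c4, c5}.
Ancestors of c6: {c16, c4, c6}.
Common ancestors: {c16, c4}.
Among these, c16 is not an ancestor of any other common ancestor — it is the merge base.

c16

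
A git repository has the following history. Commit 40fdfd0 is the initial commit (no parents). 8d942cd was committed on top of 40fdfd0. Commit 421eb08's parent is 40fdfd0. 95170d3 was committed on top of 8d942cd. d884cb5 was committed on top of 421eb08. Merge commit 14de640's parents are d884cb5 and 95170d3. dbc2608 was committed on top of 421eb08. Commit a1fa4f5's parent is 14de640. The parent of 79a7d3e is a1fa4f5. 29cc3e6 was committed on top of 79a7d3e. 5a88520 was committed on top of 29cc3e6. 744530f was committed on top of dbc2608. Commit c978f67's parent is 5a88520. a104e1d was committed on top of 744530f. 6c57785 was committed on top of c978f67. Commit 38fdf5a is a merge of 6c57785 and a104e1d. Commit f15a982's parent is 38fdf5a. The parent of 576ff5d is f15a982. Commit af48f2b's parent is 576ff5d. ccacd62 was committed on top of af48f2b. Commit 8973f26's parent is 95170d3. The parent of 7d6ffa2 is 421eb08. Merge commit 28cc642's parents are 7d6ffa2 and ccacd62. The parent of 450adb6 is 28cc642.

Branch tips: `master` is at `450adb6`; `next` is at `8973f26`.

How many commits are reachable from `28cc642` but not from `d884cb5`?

Reachable from 28cc642: {14de640, 28cc642, 29cc3e6, 38fdf5a, 40fdfd0, 421eb08, 576ff5d, 5a88520, 6c57785, 744530f, 79a7d3e, 7d6ffa2, 8d942cd, 95170d3, a104e1d, a1fa4f5, af48f2b, c978f67, ccacd62, d884cb5, dbc2608, f15a982}.
Reachable from d884cb5: {40fdfd0, 421eb08, d884cb5}.
In 28cc642's history but not d884cb5's: {14de640, 28cc642, 29cc3e6, 38fdf5a, 576ff5d, 5a88520, 6c57785, 744530f, 79a7d3e, 7d6ffa2, 8d942cd, 95170d3, a104e1d, a1fa4f5, af48f2b, c978f67, ccacd62, dbc2608, f15a982} — 19 commits.

19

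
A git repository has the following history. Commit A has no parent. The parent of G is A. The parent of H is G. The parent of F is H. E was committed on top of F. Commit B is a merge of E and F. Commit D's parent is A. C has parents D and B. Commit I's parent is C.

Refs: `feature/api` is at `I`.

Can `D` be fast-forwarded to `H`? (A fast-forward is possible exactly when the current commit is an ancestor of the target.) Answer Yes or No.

No

A fast-forward from D to H is possible iff D is an ancestor of H.
Ancestors of H: {A, G, H}.
D is not among them, so fast-forward is not possible.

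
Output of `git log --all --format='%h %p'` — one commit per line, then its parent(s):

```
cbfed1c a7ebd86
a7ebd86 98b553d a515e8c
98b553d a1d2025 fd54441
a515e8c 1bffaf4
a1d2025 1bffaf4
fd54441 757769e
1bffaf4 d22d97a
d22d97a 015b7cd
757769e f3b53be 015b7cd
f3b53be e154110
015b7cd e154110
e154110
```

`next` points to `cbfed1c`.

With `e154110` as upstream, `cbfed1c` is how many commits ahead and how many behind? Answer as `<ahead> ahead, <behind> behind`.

Reachable from cbfed1c: {015b7cd, 1bffaf4, 757769e, 98b553d, a1d2025, a515e8c, a7ebd86, cbfed1c, d22d97a, e154110, f3b53be, fd54441}.
Reachable from e154110: {e154110}.
Only in cbfed1c's history (ahead): {015b7cd, 1bffaf4, 757769e, 98b553d, a1d2025, a515e8c, a7ebd86, cbfed1c, d22d97a, f3b53be, fd54441} — 11.
Only in e154110's history (behind): {} — 0.

11 ahead, 0 behind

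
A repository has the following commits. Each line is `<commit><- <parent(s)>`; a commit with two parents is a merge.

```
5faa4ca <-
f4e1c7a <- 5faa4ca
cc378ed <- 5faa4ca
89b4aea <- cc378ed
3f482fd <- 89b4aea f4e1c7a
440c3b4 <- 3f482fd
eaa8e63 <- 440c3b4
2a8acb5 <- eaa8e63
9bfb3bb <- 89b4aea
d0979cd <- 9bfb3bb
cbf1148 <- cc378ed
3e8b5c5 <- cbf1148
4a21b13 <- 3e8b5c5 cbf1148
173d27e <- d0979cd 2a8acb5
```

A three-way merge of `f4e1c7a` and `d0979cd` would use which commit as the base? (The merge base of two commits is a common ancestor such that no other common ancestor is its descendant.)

5faa4ca

Ancestors of f4e1c7a: {5faa4ca, f4e1c7a}.
Ancestors of d0979cd: {5faa4ca, 89b4aea, 9bfb3bb, cc378ed, d0979cd}.
Common ancestors: {5faa4ca}.
The only common ancestor is 5faa4ca, so it is the merge base.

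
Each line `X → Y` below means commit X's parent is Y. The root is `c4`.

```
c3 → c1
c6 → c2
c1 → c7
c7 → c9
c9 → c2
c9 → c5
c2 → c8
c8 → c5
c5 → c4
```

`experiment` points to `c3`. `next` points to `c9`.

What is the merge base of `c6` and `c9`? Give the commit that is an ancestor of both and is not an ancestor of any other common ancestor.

c2

Ancestors of c6: {c2, c4, c5, c6, c8}.
Ancestors of c9: {c2, c4, c5, c8, c9}.
Common ancestors: {c2, c4, c5, c8}.
Among these, c2 is not an ancestor of any other common ancestor — it is the merge base.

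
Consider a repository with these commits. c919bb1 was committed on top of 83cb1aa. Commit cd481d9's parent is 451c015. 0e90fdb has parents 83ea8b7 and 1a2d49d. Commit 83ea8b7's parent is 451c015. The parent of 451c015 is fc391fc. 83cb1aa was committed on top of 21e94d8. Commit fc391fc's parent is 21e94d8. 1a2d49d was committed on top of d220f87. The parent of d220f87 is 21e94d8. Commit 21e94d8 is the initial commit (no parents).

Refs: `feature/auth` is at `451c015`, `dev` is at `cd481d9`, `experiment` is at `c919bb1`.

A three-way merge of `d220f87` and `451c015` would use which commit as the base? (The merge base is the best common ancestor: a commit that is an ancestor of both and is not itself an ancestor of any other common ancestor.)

21e94d8

Ancestors of d220f87: {21e94d8, d220f87}.
Ancestors of 451c015: {21e94d8, 451c015, fc391fc}.
Common ancestors: {21e94d8}.
The only common ancestor is 21e94d8, so it is the merge base.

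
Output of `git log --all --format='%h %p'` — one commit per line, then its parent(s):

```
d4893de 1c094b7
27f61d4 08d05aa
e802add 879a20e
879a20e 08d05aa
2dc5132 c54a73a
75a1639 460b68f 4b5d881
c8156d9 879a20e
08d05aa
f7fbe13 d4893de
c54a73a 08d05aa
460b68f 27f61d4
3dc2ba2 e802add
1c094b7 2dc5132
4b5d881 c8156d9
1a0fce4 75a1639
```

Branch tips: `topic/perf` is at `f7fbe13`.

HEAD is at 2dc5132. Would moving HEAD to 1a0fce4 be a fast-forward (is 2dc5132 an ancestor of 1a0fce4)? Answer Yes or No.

No

A fast-forward from 2dc5132 to 1a0fce4 is possible iff 2dc5132 is an ancestor of 1a0fce4.
Ancestors of 1a0fce4: {08d05aa, 1a0fce4, 27f61d4, 460b68f, 4b5d881, 75a1639, 879a20e, c8156d9}.
2dc5132 is not among them, so fast-forward is not possible.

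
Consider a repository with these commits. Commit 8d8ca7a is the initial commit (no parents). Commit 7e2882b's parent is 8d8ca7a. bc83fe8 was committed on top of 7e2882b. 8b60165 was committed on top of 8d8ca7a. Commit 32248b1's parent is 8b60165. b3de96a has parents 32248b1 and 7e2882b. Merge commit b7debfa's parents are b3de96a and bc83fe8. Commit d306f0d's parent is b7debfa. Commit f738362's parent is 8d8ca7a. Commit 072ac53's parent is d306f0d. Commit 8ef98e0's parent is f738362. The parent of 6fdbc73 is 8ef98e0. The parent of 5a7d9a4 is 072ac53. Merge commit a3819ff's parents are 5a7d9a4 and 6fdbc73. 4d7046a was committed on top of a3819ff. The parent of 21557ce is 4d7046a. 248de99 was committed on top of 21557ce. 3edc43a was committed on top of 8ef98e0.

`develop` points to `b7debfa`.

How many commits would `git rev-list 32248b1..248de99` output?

Reachable from 248de99: {072ac53, 21557ce, 248de99, 32248b1, 4d7046a, 5a7d9a4, 6fdbc73, 7e2882b, 8b60165, 8d8ca7a, 8ef98e0, a3819ff, b3de96a, b7debfa, bc83fe8, d306f0d, f738362}.
Reachable from 32248b1: {32248b1, 8b60165, 8d8ca7a}.
In 248de99's history but not 32248b1's: {072ac53, 21557ce, 248de99, 4d7046a, 5a7d9a4, 6fdbc73, 7e2882b, 8ef98e0, a3819ff, b3de96a, b7debfa, bc83fe8, d306f0d, f738362} — 14 commits.

14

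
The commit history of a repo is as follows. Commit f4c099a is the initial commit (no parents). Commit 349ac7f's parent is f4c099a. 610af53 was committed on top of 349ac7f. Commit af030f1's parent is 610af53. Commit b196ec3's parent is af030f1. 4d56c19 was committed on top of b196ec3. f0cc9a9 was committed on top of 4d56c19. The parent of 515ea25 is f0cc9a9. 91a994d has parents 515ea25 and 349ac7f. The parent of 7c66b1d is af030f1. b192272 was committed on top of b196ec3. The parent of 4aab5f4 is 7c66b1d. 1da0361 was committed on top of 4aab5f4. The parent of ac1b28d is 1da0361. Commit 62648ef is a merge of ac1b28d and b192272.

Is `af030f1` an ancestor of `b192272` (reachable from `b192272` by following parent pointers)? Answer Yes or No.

Ancestors of b192272 (commits reachable by following parents): {349ac7f, 610af53, af030f1, b192272, b196ec3, f4c099a}.
af030f1 is in that set, so it is an ancestor of b192272.

Yes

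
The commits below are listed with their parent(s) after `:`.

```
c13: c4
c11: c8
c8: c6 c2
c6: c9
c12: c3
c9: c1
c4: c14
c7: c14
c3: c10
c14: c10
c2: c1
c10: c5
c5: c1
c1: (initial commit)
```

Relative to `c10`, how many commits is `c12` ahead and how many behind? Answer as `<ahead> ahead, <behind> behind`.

2 ahead, 0 behind

Reachable from c12: {c1, c10, c12, c3, c5}.
Reachable from c10: {c1, c10, c5}.
Only in c12's history (ahead): {c12, c3} — 2.
Only in c10's history (behind): {} — 0.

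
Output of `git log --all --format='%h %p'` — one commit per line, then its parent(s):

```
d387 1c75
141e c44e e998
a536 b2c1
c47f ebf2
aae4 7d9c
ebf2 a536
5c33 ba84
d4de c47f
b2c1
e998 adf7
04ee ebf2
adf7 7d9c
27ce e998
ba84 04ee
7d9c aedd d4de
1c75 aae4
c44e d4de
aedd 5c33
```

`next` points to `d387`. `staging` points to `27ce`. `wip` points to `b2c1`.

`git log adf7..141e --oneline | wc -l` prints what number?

3

Reachable from 141e: {04ee, 141e, 5c33, 7d9c, a536, adf7, aedd, b2c1, ba84, c44e, c47f, d4de, e998, ebf2}.
Reachable from adf7: {04ee, 5c33, 7d9c, a536, adf7, aedd, b2c1, ba84, c47f, d4de, ebf2}.
In 141e's history but not adf7's: {141e, c44e, e998} — 3 commits.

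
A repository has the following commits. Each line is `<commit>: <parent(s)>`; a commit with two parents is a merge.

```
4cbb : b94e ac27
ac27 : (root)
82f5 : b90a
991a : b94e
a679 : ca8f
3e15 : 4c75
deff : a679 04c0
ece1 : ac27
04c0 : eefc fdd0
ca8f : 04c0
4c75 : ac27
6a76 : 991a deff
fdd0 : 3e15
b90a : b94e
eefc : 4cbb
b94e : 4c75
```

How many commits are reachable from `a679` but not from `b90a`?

Reachable from a679: {04c0, 3e15, 4c75, 4cbb, a679, ac27, b94e, ca8f, eefc, fdd0}.
Reachable from b90a: {4c75, ac27, b90a, b94e}.
In a679's history but not b90a's: {04c0, 3e15, 4cbb, a679, ca8f, eefc, fdd0} — 7 commits.

7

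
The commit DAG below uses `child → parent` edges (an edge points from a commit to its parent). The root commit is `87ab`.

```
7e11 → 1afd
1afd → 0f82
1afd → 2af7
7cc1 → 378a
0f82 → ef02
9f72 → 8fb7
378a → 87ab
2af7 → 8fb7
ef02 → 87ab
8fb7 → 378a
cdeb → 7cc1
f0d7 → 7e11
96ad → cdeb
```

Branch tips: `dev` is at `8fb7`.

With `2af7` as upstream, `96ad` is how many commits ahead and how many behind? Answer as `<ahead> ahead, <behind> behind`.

3 ahead, 2 behind

Reachable from 96ad: {378a, 7cc1, 87ab, 96ad, cdeb}.
Reachable from 2af7: {2af7, 378a, 87ab, 8fb7}.
Only in 96ad's history (ahead): {7cc1, 96ad, cdeb} — 3.
Only in 2af7's history (behind): {2af7, 8fb7} — 2.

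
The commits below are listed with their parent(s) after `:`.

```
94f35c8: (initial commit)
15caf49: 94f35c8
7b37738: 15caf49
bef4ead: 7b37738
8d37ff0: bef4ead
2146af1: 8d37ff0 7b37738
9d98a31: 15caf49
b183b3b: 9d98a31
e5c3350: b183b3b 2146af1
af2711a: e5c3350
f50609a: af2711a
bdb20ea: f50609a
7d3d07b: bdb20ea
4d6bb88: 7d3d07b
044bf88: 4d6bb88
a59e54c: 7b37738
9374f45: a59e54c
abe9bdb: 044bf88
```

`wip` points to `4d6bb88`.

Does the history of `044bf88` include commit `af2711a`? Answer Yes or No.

Ancestors of 044bf88 (commits reachable by following parents): {044bf88, 15caf49, 2146af1, 4d6bb88, 7b37738, 7d3d07b, 8d37ff0, 94f35c8, 9d98a31, af2711a, b183b3b, bdb20ea, bef4ead, e5c3350, f50609a}.
af2711a is in that set, so it is an ancestor of 044bf88.

Yes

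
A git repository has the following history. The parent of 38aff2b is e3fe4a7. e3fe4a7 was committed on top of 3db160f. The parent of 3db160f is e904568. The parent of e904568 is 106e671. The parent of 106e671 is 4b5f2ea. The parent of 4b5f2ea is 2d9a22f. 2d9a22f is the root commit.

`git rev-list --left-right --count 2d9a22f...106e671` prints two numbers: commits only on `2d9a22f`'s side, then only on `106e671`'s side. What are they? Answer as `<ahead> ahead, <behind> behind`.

Reachable from 2d9a22f: {2d9a22f}.
Reachable from 106e671: {106e671, 2d9a22f, 4b5f2ea}.
Only in 2d9a22f's history (ahead): {} — 0.
Only in 106e671's history (behind): {106e671, 4b5f2ea} — 2.

0 ahead, 2 behind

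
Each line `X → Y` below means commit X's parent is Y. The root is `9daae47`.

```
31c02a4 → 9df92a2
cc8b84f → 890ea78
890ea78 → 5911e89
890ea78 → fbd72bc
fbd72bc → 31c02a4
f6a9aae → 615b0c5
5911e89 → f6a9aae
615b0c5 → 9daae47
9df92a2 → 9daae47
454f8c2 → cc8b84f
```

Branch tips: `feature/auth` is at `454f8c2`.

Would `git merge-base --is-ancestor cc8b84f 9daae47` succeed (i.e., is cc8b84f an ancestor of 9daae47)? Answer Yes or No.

No

Ancestors of 9daae47: {9daae47}.
cc8b84f is not in that set, so it is not an ancestor of 9daae47.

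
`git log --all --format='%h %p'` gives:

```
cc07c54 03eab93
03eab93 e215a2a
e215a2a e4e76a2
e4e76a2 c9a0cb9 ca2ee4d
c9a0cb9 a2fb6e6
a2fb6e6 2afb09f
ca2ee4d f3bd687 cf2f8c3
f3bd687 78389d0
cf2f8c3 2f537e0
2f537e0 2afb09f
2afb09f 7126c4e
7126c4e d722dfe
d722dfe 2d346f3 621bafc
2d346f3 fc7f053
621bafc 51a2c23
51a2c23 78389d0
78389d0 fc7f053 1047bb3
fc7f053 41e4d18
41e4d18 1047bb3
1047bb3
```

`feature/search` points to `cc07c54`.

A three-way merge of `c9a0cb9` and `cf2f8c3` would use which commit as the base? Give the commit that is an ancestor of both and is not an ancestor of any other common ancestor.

Ancestors of c9a0cb9: {1047bb3, 2afb09f, 2d346f3, 41e4d18, 51a2c23, 621bafc, 7126c4e, 78389d0, a2fb6e6, c9a0cb9, d722dfe, fc7f053}.
Ancestors of cf2f8c3: {1047bb3, 2afb09f, 2d346f3, 2f537e0, 41e4d18, 51a2c23, 621bafc, 7126c4e, 78389d0, cf2f8c3, d722dfe, fc7f053}.
Common ancestors: {1047bb3, 2afb09f, 2d346f3, 41e4d18, 51a2c23, 621bafc, 7126c4e, 78389d0, d722dfe, fc7f053}.
Among these, 2afb09f is not an ancestor of any other common ancestor — it is the merge base.

2afb09f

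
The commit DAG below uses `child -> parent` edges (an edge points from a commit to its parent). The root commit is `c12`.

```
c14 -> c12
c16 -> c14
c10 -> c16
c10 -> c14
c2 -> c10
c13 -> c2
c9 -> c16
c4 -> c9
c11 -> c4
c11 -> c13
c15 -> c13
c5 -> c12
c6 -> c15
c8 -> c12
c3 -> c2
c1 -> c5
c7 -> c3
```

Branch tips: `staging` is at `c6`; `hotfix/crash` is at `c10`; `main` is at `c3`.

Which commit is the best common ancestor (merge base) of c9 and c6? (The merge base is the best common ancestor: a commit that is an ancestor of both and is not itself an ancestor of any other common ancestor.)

Ancestors of c9: {c12, c14, c16, c9}.
Ancestors of c6: {c10, c12, c13, c14, c15, c16, c2, c6}.
Common ancestors: {c12, c14, c16}.
Among these, c16 is not an ancestor of any other common ancestor — it is the merge base.

c16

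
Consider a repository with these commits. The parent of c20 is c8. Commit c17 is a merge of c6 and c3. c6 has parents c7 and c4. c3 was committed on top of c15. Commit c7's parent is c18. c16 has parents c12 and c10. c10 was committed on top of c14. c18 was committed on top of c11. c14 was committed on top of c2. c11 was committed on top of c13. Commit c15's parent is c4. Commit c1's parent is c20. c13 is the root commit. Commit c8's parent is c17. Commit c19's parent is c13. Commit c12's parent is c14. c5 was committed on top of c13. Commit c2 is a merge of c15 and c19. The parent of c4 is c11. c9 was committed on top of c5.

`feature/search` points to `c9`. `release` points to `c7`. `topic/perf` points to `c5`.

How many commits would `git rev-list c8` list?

Walking parent pointers from c8: reachable set = {c11, c13, c15, c17, c18, c3, c4, c6, c7, c8}.
That is 10 commits.

10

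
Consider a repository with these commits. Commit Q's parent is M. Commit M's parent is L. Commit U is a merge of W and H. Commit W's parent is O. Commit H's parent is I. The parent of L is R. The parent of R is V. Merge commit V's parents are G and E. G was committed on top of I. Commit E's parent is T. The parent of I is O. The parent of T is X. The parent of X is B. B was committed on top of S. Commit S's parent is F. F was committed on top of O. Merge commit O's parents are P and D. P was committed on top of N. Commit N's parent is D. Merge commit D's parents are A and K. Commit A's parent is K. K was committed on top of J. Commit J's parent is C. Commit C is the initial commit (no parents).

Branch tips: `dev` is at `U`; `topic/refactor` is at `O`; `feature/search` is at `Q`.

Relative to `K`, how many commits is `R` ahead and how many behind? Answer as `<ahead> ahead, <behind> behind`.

Reachable from R: {A, B, C, D, E, F, G, I, J, K, N, O, P, R, S, T, V, X}.
Reachable from K: {C, J, K}.
Only in R's history (ahead): {A, B, D, E, F, G, I, N, O, P, R, S, T, V, X} — 15.
Only in K's history (behind): {} — 0.

15 ahead, 0 behind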